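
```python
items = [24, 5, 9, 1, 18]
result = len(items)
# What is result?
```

Trace (tracking result):
items = [24, 5, 9, 1, 18]  # -> items = [24, 5, 9, 1, 18]
result = len(items)  # -> result = 5

Answer: 5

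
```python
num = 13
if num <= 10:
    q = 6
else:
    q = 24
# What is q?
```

Trace (tracking q):
num = 13  # -> num = 13
if num <= 10:  # condition is False
else:
    q = 24  # -> q = 24

Answer: 24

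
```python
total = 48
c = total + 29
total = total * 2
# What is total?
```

Answer: 96

Derivation:
Trace (tracking total):
total = 48  # -> total = 48
c = total + 29  # -> c = 77
total = total * 2  # -> total = 96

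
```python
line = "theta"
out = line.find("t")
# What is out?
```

Trace (tracking out):
line = 'theta'  # -> line = 'theta'
out = line.find('t')  # -> out = 0

Answer: 0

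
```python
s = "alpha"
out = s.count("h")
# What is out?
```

Answer: 1

Derivation:
Trace (tracking out):
s = 'alpha'  # -> s = 'alpha'
out = s.count('h')  # -> out = 1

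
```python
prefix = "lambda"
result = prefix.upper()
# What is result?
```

Answer: 'LAMBDA'

Derivation:
Trace (tracking result):
prefix = 'lambda'  # -> prefix = 'lambda'
result = prefix.upper()  # -> result = 'LAMBDA'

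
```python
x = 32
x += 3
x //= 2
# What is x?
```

Trace (tracking x):
x = 32  # -> x = 32
x += 3  # -> x = 35
x //= 2  # -> x = 17

Answer: 17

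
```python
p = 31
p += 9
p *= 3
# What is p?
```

Trace (tracking p):
p = 31  # -> p = 31
p += 9  # -> p = 40
p *= 3  # -> p = 120

Answer: 120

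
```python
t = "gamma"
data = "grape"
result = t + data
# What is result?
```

Trace (tracking result):
t = 'gamma'  # -> t = 'gamma'
data = 'grape'  # -> data = 'grape'
result = t + data  # -> result = 'gammagrape'

Answer: 'gammagrape'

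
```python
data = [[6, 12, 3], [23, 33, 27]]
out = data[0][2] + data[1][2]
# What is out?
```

Trace (tracking out):
data = [[6, 12, 3], [23, 33, 27]]  # -> data = [[6, 12, 3], [23, 33, 27]]
out = data[0][2] + data[1][2]  # -> out = 30

Answer: 30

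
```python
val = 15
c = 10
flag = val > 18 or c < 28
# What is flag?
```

Trace (tracking flag):
val = 15  # -> val = 15
c = 10  # -> c = 10
flag = val > 18 or c < 28  # -> flag = True

Answer: True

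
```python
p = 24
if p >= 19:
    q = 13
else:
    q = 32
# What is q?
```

Answer: 13

Derivation:
Trace (tracking q):
p = 24  # -> p = 24
if p >= 19:  # condition is True
    q = 13  # -> q = 13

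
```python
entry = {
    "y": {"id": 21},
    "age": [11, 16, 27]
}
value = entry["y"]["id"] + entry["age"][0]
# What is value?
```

Answer: 32

Derivation:
Trace (tracking value):
entry = {'y': {'id': 21}, 'age': [11, 16, 27]}  # -> entry = {'y': {'id': 21}, 'age': [11, 16, 27]}
value = entry['y']['id'] + entry['age'][0]  # -> value = 32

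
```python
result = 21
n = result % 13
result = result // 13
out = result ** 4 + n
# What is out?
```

Trace (tracking out):
result = 21  # -> result = 21
n = result % 13  # -> n = 8
result = result // 13  # -> result = 1
out = result ** 4 + n  # -> out = 9

Answer: 9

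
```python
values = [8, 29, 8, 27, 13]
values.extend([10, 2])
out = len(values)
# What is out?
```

Answer: 7

Derivation:
Trace (tracking out):
values = [8, 29, 8, 27, 13]  # -> values = [8, 29, 8, 27, 13]
values.extend([10, 2])  # -> values = [8, 29, 8, 27, 13, 10, 2]
out = len(values)  # -> out = 7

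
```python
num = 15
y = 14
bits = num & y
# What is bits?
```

Trace (tracking bits):
num = 15  # -> num = 15
y = 14  # -> y = 14
bits = num & y  # -> bits = 14

Answer: 14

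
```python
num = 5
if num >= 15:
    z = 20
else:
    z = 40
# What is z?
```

Answer: 40

Derivation:
Trace (tracking z):
num = 5  # -> num = 5
if num >= 15:  # condition is False
else:
    z = 40  # -> z = 40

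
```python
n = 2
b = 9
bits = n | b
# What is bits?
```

Answer: 11

Derivation:
Trace (tracking bits):
n = 2  # -> n = 2
b = 9  # -> b = 9
bits = n | b  # -> bits = 11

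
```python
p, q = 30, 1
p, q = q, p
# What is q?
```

Trace (tracking q):
p, q = (30, 1)  # -> p = 30, q = 1
p, q = (q, p)  # -> p = 1, q = 30

Answer: 30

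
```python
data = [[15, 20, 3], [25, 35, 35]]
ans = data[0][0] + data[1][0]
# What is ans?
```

Answer: 40

Derivation:
Trace (tracking ans):
data = [[15, 20, 3], [25, 35, 35]]  # -> data = [[15, 20, 3], [25, 35, 35]]
ans = data[0][0] + data[1][0]  # -> ans = 40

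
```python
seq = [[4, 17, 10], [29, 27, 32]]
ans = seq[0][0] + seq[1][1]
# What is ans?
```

Trace (tracking ans):
seq = [[4, 17, 10], [29, 27, 32]]  # -> seq = [[4, 17, 10], [29, 27, 32]]
ans = seq[0][0] + seq[1][1]  # -> ans = 31

Answer: 31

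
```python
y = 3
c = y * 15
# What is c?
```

Trace (tracking c):
y = 3  # -> y = 3
c = y * 15  # -> c = 45

Answer: 45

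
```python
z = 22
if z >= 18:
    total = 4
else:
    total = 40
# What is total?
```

Answer: 4

Derivation:
Trace (tracking total):
z = 22  # -> z = 22
if z >= 18:  # condition is True
    total = 4  # -> total = 4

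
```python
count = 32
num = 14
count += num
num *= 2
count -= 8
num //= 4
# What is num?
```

Trace (tracking num):
count = 32  # -> count = 32
num = 14  # -> num = 14
count += num  # -> count = 46
num *= 2  # -> num = 28
count -= 8  # -> count = 38
num //= 4  # -> num = 7

Answer: 7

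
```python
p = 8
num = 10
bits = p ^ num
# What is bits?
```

Answer: 2

Derivation:
Trace (tracking bits):
p = 8  # -> p = 8
num = 10  # -> num = 10
bits = p ^ num  # -> bits = 2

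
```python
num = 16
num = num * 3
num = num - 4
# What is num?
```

Answer: 44

Derivation:
Trace (tracking num):
num = 16  # -> num = 16
num = num * 3  # -> num = 48
num = num - 4  # -> num = 44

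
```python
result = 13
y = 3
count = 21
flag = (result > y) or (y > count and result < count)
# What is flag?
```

Trace (tracking flag):
result = 13  # -> result = 13
y = 3  # -> y = 3
count = 21  # -> count = 21
flag = result > y or (y > count and result < count)  # -> flag = True

Answer: True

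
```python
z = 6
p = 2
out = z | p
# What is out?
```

Answer: 6

Derivation:
Trace (tracking out):
z = 6  # -> z = 6
p = 2  # -> p = 2
out = z | p  # -> out = 6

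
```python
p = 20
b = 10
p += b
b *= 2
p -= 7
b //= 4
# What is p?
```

Answer: 23

Derivation:
Trace (tracking p):
p = 20  # -> p = 20
b = 10  # -> b = 10
p += b  # -> p = 30
b *= 2  # -> b = 20
p -= 7  # -> p = 23
b //= 4  # -> b = 5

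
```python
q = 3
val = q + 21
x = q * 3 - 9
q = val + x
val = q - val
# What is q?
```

Trace (tracking q):
q = 3  # -> q = 3
val = q + 21  # -> val = 24
x = q * 3 - 9  # -> x = 0
q = val + x  # -> q = 24
val = q - val  # -> val = 0

Answer: 24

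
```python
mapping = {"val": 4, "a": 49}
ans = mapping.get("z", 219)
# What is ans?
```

Trace (tracking ans):
mapping = {'val': 4, 'a': 49}  # -> mapping = {'val': 4, 'a': 49}
ans = mapping.get('z', 219)  # -> ans = 219

Answer: 219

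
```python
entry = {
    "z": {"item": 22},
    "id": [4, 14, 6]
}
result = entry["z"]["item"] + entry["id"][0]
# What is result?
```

Answer: 26

Derivation:
Trace (tracking result):
entry = {'z': {'item': 22}, 'id': [4, 14, 6]}  # -> entry = {'z': {'item': 22}, 'id': [4, 14, 6]}
result = entry['z']['item'] + entry['id'][0]  # -> result = 26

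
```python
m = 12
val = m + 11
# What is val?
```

Answer: 23

Derivation:
Trace (tracking val):
m = 12  # -> m = 12
val = m + 11  # -> val = 23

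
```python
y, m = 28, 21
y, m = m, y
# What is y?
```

Answer: 21

Derivation:
Trace (tracking y):
y, m = (28, 21)  # -> y = 28, m = 21
y, m = (m, y)  # -> y = 21, m = 28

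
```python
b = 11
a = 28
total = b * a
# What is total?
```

Trace (tracking total):
b = 11  # -> b = 11
a = 28  # -> a = 28
total = b * a  # -> total = 308

Answer: 308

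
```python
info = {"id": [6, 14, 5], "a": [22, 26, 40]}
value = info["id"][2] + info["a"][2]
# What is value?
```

Answer: 45

Derivation:
Trace (tracking value):
info = {'id': [6, 14, 5], 'a': [22, 26, 40]}  # -> info = {'id': [6, 14, 5], 'a': [22, 26, 40]}
value = info['id'][2] + info['a'][2]  # -> value = 45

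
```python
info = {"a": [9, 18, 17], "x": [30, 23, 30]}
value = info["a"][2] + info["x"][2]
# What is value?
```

Trace (tracking value):
info = {'a': [9, 18, 17], 'x': [30, 23, 30]}  # -> info = {'a': [9, 18, 17], 'x': [30, 23, 30]}
value = info['a'][2] + info['x'][2]  # -> value = 47

Answer: 47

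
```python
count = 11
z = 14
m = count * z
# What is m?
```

Trace (tracking m):
count = 11  # -> count = 11
z = 14  # -> z = 14
m = count * z  # -> m = 154

Answer: 154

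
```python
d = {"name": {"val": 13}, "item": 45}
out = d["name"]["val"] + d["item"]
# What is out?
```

Trace (tracking out):
d = {'name': {'val': 13}, 'item': 45}  # -> d = {'name': {'val': 13}, 'item': 45}
out = d['name']['val'] + d['item']  # -> out = 58

Answer: 58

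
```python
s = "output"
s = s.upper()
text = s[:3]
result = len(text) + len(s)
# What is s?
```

Answer: 'OUTPUT'

Derivation:
Trace (tracking s):
s = 'output'  # -> s = 'output'
s = s.upper()  # -> s = 'OUTPUT'
text = s[:3]  # -> text = 'OUT'
result = len(text) + len(s)  # -> result = 9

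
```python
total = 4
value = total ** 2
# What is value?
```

Answer: 16

Derivation:
Trace (tracking value):
total = 4  # -> total = 4
value = total ** 2  # -> value = 16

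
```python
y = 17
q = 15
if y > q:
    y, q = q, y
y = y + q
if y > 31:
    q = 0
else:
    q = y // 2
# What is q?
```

Trace (tracking q):
y = 17  # -> y = 17
q = 15  # -> q = 15
if y > q:  # condition is True
    y, q = (q, y)  # -> y = 15, q = 17
y = y + q  # -> y = 32
if y > 31:  # condition is True
    q = 0  # -> q = 0

Answer: 0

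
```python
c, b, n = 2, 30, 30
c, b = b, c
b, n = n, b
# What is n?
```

Answer: 2

Derivation:
Trace (tracking n):
c, b, n = (2, 30, 30)  # -> c = 2, b = 30, n = 30
c, b = (b, c)  # -> c = 30, b = 2
b, n = (n, b)  # -> b = 30, n = 2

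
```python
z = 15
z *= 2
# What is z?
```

Trace (tracking z):
z = 15  # -> z = 15
z *= 2  # -> z = 30

Answer: 30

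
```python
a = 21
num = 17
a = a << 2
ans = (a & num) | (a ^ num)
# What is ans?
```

Answer: 85

Derivation:
Trace (tracking ans):
a = 21  # -> a = 21
num = 17  # -> num = 17
a = a << 2  # -> a = 84
ans = a & num | a ^ num  # -> ans = 85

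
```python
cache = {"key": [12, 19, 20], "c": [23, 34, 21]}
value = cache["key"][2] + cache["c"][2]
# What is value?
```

Answer: 41

Derivation:
Trace (tracking value):
cache = {'key': [12, 19, 20], 'c': [23, 34, 21]}  # -> cache = {'key': [12, 19, 20], 'c': [23, 34, 21]}
value = cache['key'][2] + cache['c'][2]  # -> value = 41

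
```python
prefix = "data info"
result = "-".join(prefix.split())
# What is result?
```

Trace (tracking result):
prefix = 'data info'  # -> prefix = 'data info'
result = '-'.join(prefix.split())  # -> result = 'data-info'

Answer: 'data-info'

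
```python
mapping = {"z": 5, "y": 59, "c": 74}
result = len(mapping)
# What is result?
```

Answer: 3

Derivation:
Trace (tracking result):
mapping = {'z': 5, 'y': 59, 'c': 74}  # -> mapping = {'z': 5, 'y': 59, 'c': 74}
result = len(mapping)  # -> result = 3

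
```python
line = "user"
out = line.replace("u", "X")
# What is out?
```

Answer: 'Xser'

Derivation:
Trace (tracking out):
line = 'user'  # -> line = 'user'
out = line.replace('u', 'X')  # -> out = 'Xser'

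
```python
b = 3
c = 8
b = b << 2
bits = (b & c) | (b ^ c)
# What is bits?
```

Answer: 12

Derivation:
Trace (tracking bits):
b = 3  # -> b = 3
c = 8  # -> c = 8
b = b << 2  # -> b = 12
bits = b & c | b ^ c  # -> bits = 12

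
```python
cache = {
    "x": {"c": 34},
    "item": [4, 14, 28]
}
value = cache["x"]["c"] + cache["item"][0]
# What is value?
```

Trace (tracking value):
cache = {'x': {'c': 34}, 'item': [4, 14, 28]}  # -> cache = {'x': {'c': 34}, 'item': [4, 14, 28]}
value = cache['x']['c'] + cache['item'][0]  # -> value = 38

Answer: 38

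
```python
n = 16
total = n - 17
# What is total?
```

Answer: -1

Derivation:
Trace (tracking total):
n = 16  # -> n = 16
total = n - 17  # -> total = -1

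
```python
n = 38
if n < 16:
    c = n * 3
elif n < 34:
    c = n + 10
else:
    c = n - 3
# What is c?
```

Trace (tracking c):
n = 38  # -> n = 38
if n < 16:  # condition is False
elif n < 34:  # condition is False
else:
    c = n - 3  # -> c = 35

Answer: 35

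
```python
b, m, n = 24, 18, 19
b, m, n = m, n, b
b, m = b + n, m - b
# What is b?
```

Answer: 42

Derivation:
Trace (tracking b):
b, m, n = (24, 18, 19)  # -> b = 24, m = 18, n = 19
b, m, n = (m, n, b)  # -> b = 18, m = 19, n = 24
b, m = (b + n, m - b)  # -> b = 42, m = 1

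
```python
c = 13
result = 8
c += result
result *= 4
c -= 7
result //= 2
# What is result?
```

Answer: 16

Derivation:
Trace (tracking result):
c = 13  # -> c = 13
result = 8  # -> result = 8
c += result  # -> c = 21
result *= 4  # -> result = 32
c -= 7  # -> c = 14
result //= 2  # -> result = 16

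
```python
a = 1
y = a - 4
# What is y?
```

Answer: -3

Derivation:
Trace (tracking y):
a = 1  # -> a = 1
y = a - 4  # -> y = -3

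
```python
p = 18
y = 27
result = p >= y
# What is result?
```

Trace (tracking result):
p = 18  # -> p = 18
y = 27  # -> y = 27
result = p >= y  # -> result = False

Answer: False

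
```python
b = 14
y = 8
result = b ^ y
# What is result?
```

Trace (tracking result):
b = 14  # -> b = 14
y = 8  # -> y = 8
result = b ^ y  # -> result = 6

Answer: 6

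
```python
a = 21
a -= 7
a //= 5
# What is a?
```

Trace (tracking a):
a = 21  # -> a = 21
a -= 7  # -> a = 14
a //= 5  # -> a = 2

Answer: 2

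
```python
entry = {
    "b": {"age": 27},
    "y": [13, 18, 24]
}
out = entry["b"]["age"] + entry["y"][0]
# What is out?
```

Answer: 40

Derivation:
Trace (tracking out):
entry = {'b': {'age': 27}, 'y': [13, 18, 24]}  # -> entry = {'b': {'age': 27}, 'y': [13, 18, 24]}
out = entry['b']['age'] + entry['y'][0]  # -> out = 40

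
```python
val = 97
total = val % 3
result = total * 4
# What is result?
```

Answer: 4

Derivation:
Trace (tracking result):
val = 97  # -> val = 97
total = val % 3  # -> total = 1
result = total * 4  # -> result = 4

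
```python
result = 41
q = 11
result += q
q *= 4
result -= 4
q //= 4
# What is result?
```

Answer: 48

Derivation:
Trace (tracking result):
result = 41  # -> result = 41
q = 11  # -> q = 11
result += q  # -> result = 52
q *= 4  # -> q = 44
result -= 4  # -> result = 48
q //= 4  # -> q = 11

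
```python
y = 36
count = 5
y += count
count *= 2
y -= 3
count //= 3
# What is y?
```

Trace (tracking y):
y = 36  # -> y = 36
count = 5  # -> count = 5
y += count  # -> y = 41
count *= 2  # -> count = 10
y -= 3  # -> y = 38
count //= 3  # -> count = 3

Answer: 38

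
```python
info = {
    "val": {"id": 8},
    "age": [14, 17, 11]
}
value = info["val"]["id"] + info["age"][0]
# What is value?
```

Answer: 22

Derivation:
Trace (tracking value):
info = {'val': {'id': 8}, 'age': [14, 17, 11]}  # -> info = {'val': {'id': 8}, 'age': [14, 17, 11]}
value = info['val']['id'] + info['age'][0]  # -> value = 22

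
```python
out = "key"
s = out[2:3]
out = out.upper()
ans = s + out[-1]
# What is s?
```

Trace (tracking s):
out = 'key'  # -> out = 'key'
s = out[2:3]  # -> s = 'y'
out = out.upper()  # -> out = 'KEY'
ans = s + out[-1]  # -> ans = 'yY'

Answer: 'y'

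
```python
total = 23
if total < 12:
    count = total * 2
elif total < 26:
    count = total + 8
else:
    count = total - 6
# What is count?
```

Trace (tracking count):
total = 23  # -> total = 23
if total < 12:  # condition is False
elif total < 26:  # condition is True
    count = total + 8  # -> count = 31

Answer: 31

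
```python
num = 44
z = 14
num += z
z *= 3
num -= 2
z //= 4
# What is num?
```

Trace (tracking num):
num = 44  # -> num = 44
z = 14  # -> z = 14
num += z  # -> num = 58
z *= 3  # -> z = 42
num -= 2  # -> num = 56
z //= 4  # -> z = 10

Answer: 56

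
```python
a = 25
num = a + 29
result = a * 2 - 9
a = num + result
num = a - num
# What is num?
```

Trace (tracking num):
a = 25  # -> a = 25
num = a + 29  # -> num = 54
result = a * 2 - 9  # -> result = 41
a = num + result  # -> a = 95
num = a - num  # -> num = 41

Answer: 41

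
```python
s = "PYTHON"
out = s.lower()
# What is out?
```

Trace (tracking out):
s = 'PYTHON'  # -> s = 'PYTHON'
out = s.lower()  # -> out = 'python'

Answer: 'python'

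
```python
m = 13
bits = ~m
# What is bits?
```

Answer: -14

Derivation:
Trace (tracking bits):
m = 13  # -> m = 13
bits = ~m  # -> bits = -14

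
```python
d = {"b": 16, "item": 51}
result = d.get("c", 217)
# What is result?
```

Trace (tracking result):
d = {'b': 16, 'item': 51}  # -> d = {'b': 16, 'item': 51}
result = d.get('c', 217)  # -> result = 217

Answer: 217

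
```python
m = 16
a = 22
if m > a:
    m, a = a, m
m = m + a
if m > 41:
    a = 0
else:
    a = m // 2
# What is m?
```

Trace (tracking m):
m = 16  # -> m = 16
a = 22  # -> a = 22
if m > a:  # condition is False
m = m + a  # -> m = 38
if m > 41:  # condition is False
else:
    a = m // 2  # -> a = 19

Answer: 38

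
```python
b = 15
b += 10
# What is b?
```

Answer: 25

Derivation:
Trace (tracking b):
b = 15  # -> b = 15
b += 10  # -> b = 25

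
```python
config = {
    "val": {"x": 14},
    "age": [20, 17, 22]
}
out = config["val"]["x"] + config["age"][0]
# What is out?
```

Trace (tracking out):
config = {'val': {'x': 14}, 'age': [20, 17, 22]}  # -> config = {'val': {'x': 14}, 'age': [20, 17, 22]}
out = config['val']['x'] + config['age'][0]  # -> out = 34

Answer: 34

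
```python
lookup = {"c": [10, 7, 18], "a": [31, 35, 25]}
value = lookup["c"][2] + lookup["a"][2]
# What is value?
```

Answer: 43

Derivation:
Trace (tracking value):
lookup = {'c': [10, 7, 18], 'a': [31, 35, 25]}  # -> lookup = {'c': [10, 7, 18], 'a': [31, 35, 25]}
value = lookup['c'][2] + lookup['a'][2]  # -> value = 43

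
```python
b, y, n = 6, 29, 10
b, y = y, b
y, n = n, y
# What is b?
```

Trace (tracking b):
b, y, n = (6, 29, 10)  # -> b = 6, y = 29, n = 10
b, y = (y, b)  # -> b = 29, y = 6
y, n = (n, y)  # -> y = 10, n = 6

Answer: 29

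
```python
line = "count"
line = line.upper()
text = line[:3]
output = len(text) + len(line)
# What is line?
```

Trace (tracking line):
line = 'count'  # -> line = 'count'
line = line.upper()  # -> line = 'COUNT'
text = line[:3]  # -> text = 'COU'
output = len(text) + len(line)  # -> output = 8

Answer: 'COUNT'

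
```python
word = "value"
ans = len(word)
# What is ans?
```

Trace (tracking ans):
word = 'value'  # -> word = 'value'
ans = len(word)  # -> ans = 5

Answer: 5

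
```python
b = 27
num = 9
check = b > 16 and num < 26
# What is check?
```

Answer: True

Derivation:
Trace (tracking check):
b = 27  # -> b = 27
num = 9  # -> num = 9
check = b > 16 and num < 26  # -> check = True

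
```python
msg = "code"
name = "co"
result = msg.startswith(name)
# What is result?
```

Answer: True

Derivation:
Trace (tracking result):
msg = 'code'  # -> msg = 'code'
name = 'co'  # -> name = 'co'
result = msg.startswith(name)  # -> result = True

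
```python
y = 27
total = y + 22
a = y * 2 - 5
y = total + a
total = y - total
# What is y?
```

Trace (tracking y):
y = 27  # -> y = 27
total = y + 22  # -> total = 49
a = y * 2 - 5  # -> a = 49
y = total + a  # -> y = 98
total = y - total  # -> total = 49

Answer: 98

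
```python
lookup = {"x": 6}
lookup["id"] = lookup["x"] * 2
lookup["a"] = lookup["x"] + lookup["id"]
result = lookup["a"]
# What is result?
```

Trace (tracking result):
lookup = {'x': 6}  # -> lookup = {'x': 6}
lookup['id'] = lookup['x'] * 2  # -> lookup = {'x': 6, 'id': 12}
lookup['a'] = lookup['x'] + lookup['id']  # -> lookup = {'x': 6, 'id': 12, 'a': 18}
result = lookup['a']  # -> result = 18

Answer: 18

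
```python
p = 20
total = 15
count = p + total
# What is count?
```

Answer: 35

Derivation:
Trace (tracking count):
p = 20  # -> p = 20
total = 15  # -> total = 15
count = p + total  # -> count = 35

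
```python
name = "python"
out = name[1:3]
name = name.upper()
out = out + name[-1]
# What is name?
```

Trace (tracking name):
name = 'python'  # -> name = 'python'
out = name[1:3]  # -> out = 'yt'
name = name.upper()  # -> name = 'PYTHON'
out = out + name[-1]  # -> out = 'ytN'

Answer: 'PYTHON'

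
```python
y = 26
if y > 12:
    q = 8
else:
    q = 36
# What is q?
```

Trace (tracking q):
y = 26  # -> y = 26
if y > 12:  # condition is True
    q = 8  # -> q = 8

Answer: 8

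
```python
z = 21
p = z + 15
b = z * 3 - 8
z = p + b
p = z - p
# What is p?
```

Answer: 55

Derivation:
Trace (tracking p):
z = 21  # -> z = 21
p = z + 15  # -> p = 36
b = z * 3 - 8  # -> b = 55
z = p + b  # -> z = 91
p = z - p  # -> p = 55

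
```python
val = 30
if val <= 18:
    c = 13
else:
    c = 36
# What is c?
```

Answer: 36

Derivation:
Trace (tracking c):
val = 30  # -> val = 30
if val <= 18:  # condition is False
else:
    c = 36  # -> c = 36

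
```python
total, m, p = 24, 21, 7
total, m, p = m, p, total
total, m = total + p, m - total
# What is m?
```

Trace (tracking m):
total, m, p = (24, 21, 7)  # -> total = 24, m = 21, p = 7
total, m, p = (m, p, total)  # -> total = 21, m = 7, p = 24
total, m = (total + p, m - total)  # -> total = 45, m = -14

Answer: -14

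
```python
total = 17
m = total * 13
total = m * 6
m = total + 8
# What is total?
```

Trace (tracking total):
total = 17  # -> total = 17
m = total * 13  # -> m = 221
total = m * 6  # -> total = 1326
m = total + 8  # -> m = 1334

Answer: 1326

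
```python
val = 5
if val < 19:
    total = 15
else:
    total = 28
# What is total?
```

Trace (tracking total):
val = 5  # -> val = 5
if val < 19:  # condition is True
    total = 15  # -> total = 15

Answer: 15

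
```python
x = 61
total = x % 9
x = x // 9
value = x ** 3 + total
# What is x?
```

Answer: 6

Derivation:
Trace (tracking x):
x = 61  # -> x = 61
total = x % 9  # -> total = 7
x = x // 9  # -> x = 6
value = x ** 3 + total  # -> value = 223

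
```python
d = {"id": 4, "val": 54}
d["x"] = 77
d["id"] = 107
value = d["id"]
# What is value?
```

Answer: 107

Derivation:
Trace (tracking value):
d = {'id': 4, 'val': 54}  # -> d = {'id': 4, 'val': 54}
d['x'] = 77  # -> d = {'id': 4, 'val': 54, 'x': 77}
d['id'] = 107  # -> d = {'id': 107, 'val': 54, 'x': 77}
value = d['id']  # -> value = 107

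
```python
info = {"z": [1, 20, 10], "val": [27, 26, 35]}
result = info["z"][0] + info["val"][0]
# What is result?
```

Answer: 28

Derivation:
Trace (tracking result):
info = {'z': [1, 20, 10], 'val': [27, 26, 35]}  # -> info = {'z': [1, 20, 10], 'val': [27, 26, 35]}
result = info['z'][0] + info['val'][0]  # -> result = 28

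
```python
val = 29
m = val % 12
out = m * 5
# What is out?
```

Answer: 25

Derivation:
Trace (tracking out):
val = 29  # -> val = 29
m = val % 12  # -> m = 5
out = m * 5  # -> out = 25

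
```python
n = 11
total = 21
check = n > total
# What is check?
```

Answer: False

Derivation:
Trace (tracking check):
n = 11  # -> n = 11
total = 21  # -> total = 21
check = n > total  # -> check = False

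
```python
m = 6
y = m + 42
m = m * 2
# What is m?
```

Trace (tracking m):
m = 6  # -> m = 6
y = m + 42  # -> y = 48
m = m * 2  # -> m = 12

Answer: 12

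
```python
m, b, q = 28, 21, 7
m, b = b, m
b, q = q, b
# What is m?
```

Answer: 21

Derivation:
Trace (tracking m):
m, b, q = (28, 21, 7)  # -> m = 28, b = 21, q = 7
m, b = (b, m)  # -> m = 21, b = 28
b, q = (q, b)  # -> b = 7, q = 28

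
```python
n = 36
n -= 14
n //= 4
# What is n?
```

Answer: 5

Derivation:
Trace (tracking n):
n = 36  # -> n = 36
n -= 14  # -> n = 22
n //= 4  # -> n = 5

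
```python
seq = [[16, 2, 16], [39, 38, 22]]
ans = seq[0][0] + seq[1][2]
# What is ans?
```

Trace (tracking ans):
seq = [[16, 2, 16], [39, 38, 22]]  # -> seq = [[16, 2, 16], [39, 38, 22]]
ans = seq[0][0] + seq[1][2]  # -> ans = 38

Answer: 38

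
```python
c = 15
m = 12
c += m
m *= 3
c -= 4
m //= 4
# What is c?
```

Answer: 23

Derivation:
Trace (tracking c):
c = 15  # -> c = 15
m = 12  # -> m = 12
c += m  # -> c = 27
m *= 3  # -> m = 36
c -= 4  # -> c = 23
m //= 4  # -> m = 9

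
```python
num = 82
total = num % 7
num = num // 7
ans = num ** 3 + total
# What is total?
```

Trace (tracking total):
num = 82  # -> num = 82
total = num % 7  # -> total = 5
num = num // 7  # -> num = 11
ans = num ** 3 + total  # -> ans = 1336

Answer: 5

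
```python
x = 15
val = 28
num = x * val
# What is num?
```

Trace (tracking num):
x = 15  # -> x = 15
val = 28  # -> val = 28
num = x * val  # -> num = 420

Answer: 420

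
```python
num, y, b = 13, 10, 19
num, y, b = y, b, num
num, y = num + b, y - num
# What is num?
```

Answer: 23

Derivation:
Trace (tracking num):
num, y, b = (13, 10, 19)  # -> num = 13, y = 10, b = 19
num, y, b = (y, b, num)  # -> num = 10, y = 19, b = 13
num, y = (num + b, y - num)  # -> num = 23, y = 9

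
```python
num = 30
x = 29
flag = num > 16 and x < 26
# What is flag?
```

Answer: False

Derivation:
Trace (tracking flag):
num = 30  # -> num = 30
x = 29  # -> x = 29
flag = num > 16 and x < 26  # -> flag = False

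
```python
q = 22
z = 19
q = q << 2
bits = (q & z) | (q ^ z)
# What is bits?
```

Answer: 91

Derivation:
Trace (tracking bits):
q = 22  # -> q = 22
z = 19  # -> z = 19
q = q << 2  # -> q = 88
bits = q & z | q ^ z  # -> bits = 91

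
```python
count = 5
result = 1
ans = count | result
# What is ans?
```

Answer: 5

Derivation:
Trace (tracking ans):
count = 5  # -> count = 5
result = 1  # -> result = 1
ans = count | result  # -> ans = 5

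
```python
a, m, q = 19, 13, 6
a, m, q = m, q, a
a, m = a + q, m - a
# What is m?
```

Trace (tracking m):
a, m, q = (19, 13, 6)  # -> a = 19, m = 13, q = 6
a, m, q = (m, q, a)  # -> a = 13, m = 6, q = 19
a, m = (a + q, m - a)  # -> a = 32, m = -7

Answer: -7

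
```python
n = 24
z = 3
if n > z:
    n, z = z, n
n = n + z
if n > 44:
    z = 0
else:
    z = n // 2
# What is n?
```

Trace (tracking n):
n = 24  # -> n = 24
z = 3  # -> z = 3
if n > z:  # condition is True
    n, z = (z, n)  # -> n = 3, z = 24
n = n + z  # -> n = 27
if n > 44:  # condition is False
else:
    z = n // 2  # -> z = 13

Answer: 27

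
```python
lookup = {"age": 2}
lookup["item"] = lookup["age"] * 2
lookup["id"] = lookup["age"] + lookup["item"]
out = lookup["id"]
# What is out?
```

Answer: 6

Derivation:
Trace (tracking out):
lookup = {'age': 2}  # -> lookup = {'age': 2}
lookup['item'] = lookup['age'] * 2  # -> lookup = {'age': 2, 'item': 4}
lookup['id'] = lookup['age'] + lookup['item']  # -> lookup = {'age': 2, 'item': 4, 'id': 6}
out = lookup['id']  # -> out = 6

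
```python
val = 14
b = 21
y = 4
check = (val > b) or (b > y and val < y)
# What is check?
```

Answer: False

Derivation:
Trace (tracking check):
val = 14  # -> val = 14
b = 21  # -> b = 21
y = 4  # -> y = 4
check = val > b or (b > y and val < y)  # -> check = False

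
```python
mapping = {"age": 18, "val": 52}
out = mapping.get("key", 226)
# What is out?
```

Trace (tracking out):
mapping = {'age': 18, 'val': 52}  # -> mapping = {'age': 18, 'val': 52}
out = mapping.get('key', 226)  # -> out = 226

Answer: 226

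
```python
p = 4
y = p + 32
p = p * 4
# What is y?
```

Answer: 36

Derivation:
Trace (tracking y):
p = 4  # -> p = 4
y = p + 32  # -> y = 36
p = p * 4  # -> p = 16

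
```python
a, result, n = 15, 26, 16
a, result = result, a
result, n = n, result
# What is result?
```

Trace (tracking result):
a, result, n = (15, 26, 16)  # -> a = 15, result = 26, n = 16
a, result = (result, a)  # -> a = 26, result = 15
result, n = (n, result)  # -> result = 16, n = 15

Answer: 16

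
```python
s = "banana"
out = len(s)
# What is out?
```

Answer: 6

Derivation:
Trace (tracking out):
s = 'banana'  # -> s = 'banana'
out = len(s)  # -> out = 6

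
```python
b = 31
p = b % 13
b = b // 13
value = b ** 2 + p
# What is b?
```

Trace (tracking b):
b = 31  # -> b = 31
p = b % 13  # -> p = 5
b = b // 13  # -> b = 2
value = b ** 2 + p  # -> value = 9

Answer: 2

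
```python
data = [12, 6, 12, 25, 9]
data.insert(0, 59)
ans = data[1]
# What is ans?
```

Answer: 12

Derivation:
Trace (tracking ans):
data = [12, 6, 12, 25, 9]  # -> data = [12, 6, 12, 25, 9]
data.insert(0, 59)  # -> data = [59, 12, 6, 12, 25, 9]
ans = data[1]  # -> ans = 12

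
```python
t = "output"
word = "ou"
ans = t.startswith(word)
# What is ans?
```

Answer: True

Derivation:
Trace (tracking ans):
t = 'output'  # -> t = 'output'
word = 'ou'  # -> word = 'ou'
ans = t.startswith(word)  # -> ans = True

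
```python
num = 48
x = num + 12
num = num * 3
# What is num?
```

Trace (tracking num):
num = 48  # -> num = 48
x = num + 12  # -> x = 60
num = num * 3  # -> num = 144

Answer: 144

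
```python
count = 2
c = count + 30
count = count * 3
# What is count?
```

Trace (tracking count):
count = 2  # -> count = 2
c = count + 30  # -> c = 32
count = count * 3  # -> count = 6

Answer: 6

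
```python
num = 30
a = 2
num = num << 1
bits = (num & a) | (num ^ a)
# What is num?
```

Answer: 60

Derivation:
Trace (tracking num):
num = 30  # -> num = 30
a = 2  # -> a = 2
num = num << 1  # -> num = 60
bits = num & a | num ^ a  # -> bits = 62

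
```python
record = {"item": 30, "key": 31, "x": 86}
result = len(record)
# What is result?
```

Answer: 3

Derivation:
Trace (tracking result):
record = {'item': 30, 'key': 31, 'x': 86}  # -> record = {'item': 30, 'key': 31, 'x': 86}
result = len(record)  # -> result = 3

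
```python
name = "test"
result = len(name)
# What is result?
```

Trace (tracking result):
name = 'test'  # -> name = 'test'
result = len(name)  # -> result = 4

Answer: 4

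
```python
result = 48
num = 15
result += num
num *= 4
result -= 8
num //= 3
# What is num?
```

Answer: 20

Derivation:
Trace (tracking num):
result = 48  # -> result = 48
num = 15  # -> num = 15
result += num  # -> result = 63
num *= 4  # -> num = 60
result -= 8  # -> result = 55
num //= 3  # -> num = 20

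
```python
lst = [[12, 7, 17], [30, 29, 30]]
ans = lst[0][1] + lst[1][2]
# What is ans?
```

Answer: 37

Derivation:
Trace (tracking ans):
lst = [[12, 7, 17], [30, 29, 30]]  # -> lst = [[12, 7, 17], [30, 29, 30]]
ans = lst[0][1] + lst[1][2]  # -> ans = 37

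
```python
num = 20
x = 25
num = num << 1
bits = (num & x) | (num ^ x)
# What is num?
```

Answer: 40

Derivation:
Trace (tracking num):
num = 20  # -> num = 20
x = 25  # -> x = 25
num = num << 1  # -> num = 40
bits = num & x | num ^ x  # -> bits = 57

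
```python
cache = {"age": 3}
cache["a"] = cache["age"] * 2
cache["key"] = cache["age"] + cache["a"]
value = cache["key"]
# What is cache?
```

Trace (tracking cache):
cache = {'age': 3}  # -> cache = {'age': 3}
cache['a'] = cache['age'] * 2  # -> cache = {'age': 3, 'a': 6}
cache['key'] = cache['age'] + cache['a']  # -> cache = {'age': 3, 'a': 6, 'key': 9}
value = cache['key']  # -> value = 9

Answer: {'age': 3, 'a': 6, 'key': 9}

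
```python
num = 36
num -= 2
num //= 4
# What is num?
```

Trace (tracking num):
num = 36  # -> num = 36
num -= 2  # -> num = 34
num //= 4  # -> num = 8

Answer: 8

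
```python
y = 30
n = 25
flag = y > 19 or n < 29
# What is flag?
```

Answer: True

Derivation:
Trace (tracking flag):
y = 30  # -> y = 30
n = 25  # -> n = 25
flag = y > 19 or n < 29  # -> flag = True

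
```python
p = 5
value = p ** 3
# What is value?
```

Trace (tracking value):
p = 5  # -> p = 5
value = p ** 3  # -> value = 125

Answer: 125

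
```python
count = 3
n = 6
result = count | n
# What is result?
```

Answer: 7

Derivation:
Trace (tracking result):
count = 3  # -> count = 3
n = 6  # -> n = 6
result = count | n  # -> result = 7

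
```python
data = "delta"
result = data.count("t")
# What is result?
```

Answer: 1

Derivation:
Trace (tracking result):
data = 'delta'  # -> data = 'delta'
result = data.count('t')  # -> result = 1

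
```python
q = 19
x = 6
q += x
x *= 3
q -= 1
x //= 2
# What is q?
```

Answer: 24

Derivation:
Trace (tracking q):
q = 19  # -> q = 19
x = 6  # -> x = 6
q += x  # -> q = 25
x *= 3  # -> x = 18
q -= 1  # -> q = 24
x //= 2  # -> x = 9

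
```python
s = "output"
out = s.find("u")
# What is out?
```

Trace (tracking out):
s = 'output'  # -> s = 'output'
out = s.find('u')  # -> out = 1

Answer: 1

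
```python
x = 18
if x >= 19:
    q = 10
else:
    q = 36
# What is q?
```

Answer: 36

Derivation:
Trace (tracking q):
x = 18  # -> x = 18
if x >= 19:  # condition is False
else:
    q = 36  # -> q = 36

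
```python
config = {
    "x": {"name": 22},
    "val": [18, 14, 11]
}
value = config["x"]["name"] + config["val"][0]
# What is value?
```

Trace (tracking value):
config = {'x': {'name': 22}, 'val': [18, 14, 11]}  # -> config = {'x': {'name': 22}, 'val': [18, 14, 11]}
value = config['x']['name'] + config['val'][0]  # -> value = 40

Answer: 40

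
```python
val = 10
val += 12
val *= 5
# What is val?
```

Answer: 110

Derivation:
Trace (tracking val):
val = 10  # -> val = 10
val += 12  # -> val = 22
val *= 5  # -> val = 110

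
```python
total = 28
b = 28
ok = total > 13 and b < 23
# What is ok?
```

Trace (tracking ok):
total = 28  # -> total = 28
b = 28  # -> b = 28
ok = total > 13 and b < 23  # -> ok = False

Answer: False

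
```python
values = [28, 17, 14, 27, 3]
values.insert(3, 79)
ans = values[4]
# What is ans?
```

Trace (tracking ans):
values = [28, 17, 14, 27, 3]  # -> values = [28, 17, 14, 27, 3]
values.insert(3, 79)  # -> values = [28, 17, 14, 79, 27, 3]
ans = values[4]  # -> ans = 27

Answer: 27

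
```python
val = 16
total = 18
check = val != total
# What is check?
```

Trace (tracking check):
val = 16  # -> val = 16
total = 18  # -> total = 18
check = val != total  # -> check = True

Answer: True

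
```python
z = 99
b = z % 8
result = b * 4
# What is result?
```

Trace (tracking result):
z = 99  # -> z = 99
b = z % 8  # -> b = 3
result = b * 4  # -> result = 12

Answer: 12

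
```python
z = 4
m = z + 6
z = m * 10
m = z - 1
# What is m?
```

Answer: 99

Derivation:
Trace (tracking m):
z = 4  # -> z = 4
m = z + 6  # -> m = 10
z = m * 10  # -> z = 100
m = z - 1  # -> m = 99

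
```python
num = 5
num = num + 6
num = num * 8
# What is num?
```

Trace (tracking num):
num = 5  # -> num = 5
num = num + 6  # -> num = 11
num = num * 8  # -> num = 88

Answer: 88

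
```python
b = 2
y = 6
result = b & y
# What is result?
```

Trace (tracking result):
b = 2  # -> b = 2
y = 6  # -> y = 6
result = b & y  # -> result = 2

Answer: 2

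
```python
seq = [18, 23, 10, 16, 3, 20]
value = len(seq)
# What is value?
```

Trace (tracking value):
seq = [18, 23, 10, 16, 3, 20]  # -> seq = [18, 23, 10, 16, 3, 20]
value = len(seq)  # -> value = 6

Answer: 6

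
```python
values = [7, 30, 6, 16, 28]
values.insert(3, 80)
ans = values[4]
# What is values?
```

Answer: [7, 30, 6, 80, 16, 28]

Derivation:
Trace (tracking values):
values = [7, 30, 6, 16, 28]  # -> values = [7, 30, 6, 16, 28]
values.insert(3, 80)  # -> values = [7, 30, 6, 80, 16, 28]
ans = values[4]  # -> ans = 16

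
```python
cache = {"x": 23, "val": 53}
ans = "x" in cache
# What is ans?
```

Answer: True

Derivation:
Trace (tracking ans):
cache = {'x': 23, 'val': 53}  # -> cache = {'x': 23, 'val': 53}
ans = 'x' in cache  # -> ans = True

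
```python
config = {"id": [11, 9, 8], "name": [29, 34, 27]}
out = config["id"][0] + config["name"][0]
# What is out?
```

Trace (tracking out):
config = {'id': [11, 9, 8], 'name': [29, 34, 27]}  # -> config = {'id': [11, 9, 8], 'name': [29, 34, 27]}
out = config['id'][0] + config['name'][0]  # -> out = 40

Answer: 40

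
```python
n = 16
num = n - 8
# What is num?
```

Answer: 8

Derivation:
Trace (tracking num):
n = 16  # -> n = 16
num = n - 8  # -> num = 8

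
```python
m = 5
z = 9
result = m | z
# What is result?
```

Answer: 13

Derivation:
Trace (tracking result):
m = 5  # -> m = 5
z = 9  # -> z = 9
result = m | z  # -> result = 13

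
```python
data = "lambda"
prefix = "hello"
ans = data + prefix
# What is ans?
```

Trace (tracking ans):
data = 'lambda'  # -> data = 'lambda'
prefix = 'hello'  # -> prefix = 'hello'
ans = data + prefix  # -> ans = 'lambdahello'

Answer: 'lambdahello'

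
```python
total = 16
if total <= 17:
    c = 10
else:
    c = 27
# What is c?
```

Answer: 10

Derivation:
Trace (tracking c):
total = 16  # -> total = 16
if total <= 17:  # condition is True
    c = 10  # -> c = 10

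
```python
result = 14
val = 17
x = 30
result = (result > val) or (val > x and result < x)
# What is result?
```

Answer: False

Derivation:
Trace (tracking result):
result = 14  # -> result = 14
val = 17  # -> val = 17
x = 30  # -> x = 30
result = result > val or (val > x and result < x)  # -> result = False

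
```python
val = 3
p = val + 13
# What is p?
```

Answer: 16

Derivation:
Trace (tracking p):
val = 3  # -> val = 3
p = val + 13  # -> p = 16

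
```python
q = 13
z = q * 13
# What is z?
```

Trace (tracking z):
q = 13  # -> q = 13
z = q * 13  # -> z = 169

Answer: 169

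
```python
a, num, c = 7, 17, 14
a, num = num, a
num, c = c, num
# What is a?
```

Trace (tracking a):
a, num, c = (7, 17, 14)  # -> a = 7, num = 17, c = 14
a, num = (num, a)  # -> a = 17, num = 7
num, c = (c, num)  # -> num = 14, c = 7

Answer: 17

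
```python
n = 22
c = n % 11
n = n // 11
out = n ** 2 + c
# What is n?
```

Trace (tracking n):
n = 22  # -> n = 22
c = n % 11  # -> c = 0
n = n // 11  # -> n = 2
out = n ** 2 + c  # -> out = 4

Answer: 2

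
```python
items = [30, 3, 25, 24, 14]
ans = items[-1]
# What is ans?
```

Trace (tracking ans):
items = [30, 3, 25, 24, 14]  # -> items = [30, 3, 25, 24, 14]
ans = items[-1]  # -> ans = 14

Answer: 14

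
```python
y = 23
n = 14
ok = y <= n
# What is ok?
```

Answer: False

Derivation:
Trace (tracking ok):
y = 23  # -> y = 23
n = 14  # -> n = 14
ok = y <= n  # -> ok = False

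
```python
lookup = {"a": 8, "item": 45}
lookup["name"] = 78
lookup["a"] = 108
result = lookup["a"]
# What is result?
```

Answer: 108

Derivation:
Trace (tracking result):
lookup = {'a': 8, 'item': 45}  # -> lookup = {'a': 8, 'item': 45}
lookup['name'] = 78  # -> lookup = {'a': 8, 'item': 45, 'name': 78}
lookup['a'] = 108  # -> lookup = {'a': 108, 'item': 45, 'name': 78}
result = lookup['a']  # -> result = 108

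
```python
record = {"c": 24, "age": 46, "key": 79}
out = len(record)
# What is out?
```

Answer: 3

Derivation:
Trace (tracking out):
record = {'c': 24, 'age': 46, 'key': 79}  # -> record = {'c': 24, 'age': 46, 'key': 79}
out = len(record)  # -> out = 3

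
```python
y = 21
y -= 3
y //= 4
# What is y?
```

Answer: 4

Derivation:
Trace (tracking y):
y = 21  # -> y = 21
y -= 3  # -> y = 18
y //= 4  # -> y = 4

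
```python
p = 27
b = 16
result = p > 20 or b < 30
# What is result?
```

Trace (tracking result):
p = 27  # -> p = 27
b = 16  # -> b = 16
result = p > 20 or b < 30  # -> result = True

Answer: True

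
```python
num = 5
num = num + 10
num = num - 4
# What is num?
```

Answer: 11

Derivation:
Trace (tracking num):
num = 5  # -> num = 5
num = num + 10  # -> num = 15
num = num - 4  # -> num = 11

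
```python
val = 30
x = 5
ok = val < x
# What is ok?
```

Answer: False

Derivation:
Trace (tracking ok):
val = 30  # -> val = 30
x = 5  # -> x = 5
ok = val < x  # -> ok = False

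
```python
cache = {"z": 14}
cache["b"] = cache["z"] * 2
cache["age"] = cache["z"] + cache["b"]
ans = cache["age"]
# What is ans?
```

Trace (tracking ans):
cache = {'z': 14}  # -> cache = {'z': 14}
cache['b'] = cache['z'] * 2  # -> cache = {'z': 14, 'b': 28}
cache['age'] = cache['z'] + cache['b']  # -> cache = {'z': 14, 'b': 28, 'age': 42}
ans = cache['age']  # -> ans = 42

Answer: 42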